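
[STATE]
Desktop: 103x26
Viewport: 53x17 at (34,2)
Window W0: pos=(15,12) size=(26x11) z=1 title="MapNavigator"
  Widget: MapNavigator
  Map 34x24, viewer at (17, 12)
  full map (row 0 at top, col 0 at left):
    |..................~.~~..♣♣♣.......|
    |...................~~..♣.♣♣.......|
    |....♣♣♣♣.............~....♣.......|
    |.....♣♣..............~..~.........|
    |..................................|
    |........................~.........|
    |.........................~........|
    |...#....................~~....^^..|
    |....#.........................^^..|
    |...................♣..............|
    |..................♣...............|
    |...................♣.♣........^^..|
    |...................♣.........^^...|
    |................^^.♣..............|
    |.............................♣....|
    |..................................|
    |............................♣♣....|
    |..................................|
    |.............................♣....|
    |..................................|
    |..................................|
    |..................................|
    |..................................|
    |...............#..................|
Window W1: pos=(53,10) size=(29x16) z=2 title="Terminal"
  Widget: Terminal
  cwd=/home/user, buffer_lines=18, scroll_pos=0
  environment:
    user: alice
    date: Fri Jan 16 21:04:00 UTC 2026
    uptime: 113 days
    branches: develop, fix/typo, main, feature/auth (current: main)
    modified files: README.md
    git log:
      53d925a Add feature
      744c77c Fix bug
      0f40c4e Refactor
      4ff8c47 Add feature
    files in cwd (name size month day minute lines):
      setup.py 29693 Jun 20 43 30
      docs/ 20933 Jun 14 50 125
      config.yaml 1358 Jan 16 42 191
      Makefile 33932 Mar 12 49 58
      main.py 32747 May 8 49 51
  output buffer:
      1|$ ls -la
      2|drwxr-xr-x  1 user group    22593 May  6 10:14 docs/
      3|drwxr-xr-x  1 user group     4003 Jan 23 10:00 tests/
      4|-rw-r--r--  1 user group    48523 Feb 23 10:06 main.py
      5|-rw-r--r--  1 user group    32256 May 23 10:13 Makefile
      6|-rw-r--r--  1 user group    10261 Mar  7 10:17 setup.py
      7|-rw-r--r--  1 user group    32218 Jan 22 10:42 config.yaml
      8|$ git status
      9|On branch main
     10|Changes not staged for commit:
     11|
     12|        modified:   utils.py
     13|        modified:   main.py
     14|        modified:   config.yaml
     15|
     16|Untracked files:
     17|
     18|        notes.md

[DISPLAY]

                                                     
                                                     
                                                     
                                                     
                                                     
                                                     
                                                     
                                                     
                   ┏━━━━━━━━━━━━━━━━━━━━━━━━━━━┓     
                   ┃ Terminal                  ┃     
━━━━━━┓            ┠───────────────────────────┨     
      ┃            ┃$ ls -la                   ┃     
──────┨            ┃drwxr-xr-x  1 user group   ┃     
......┃            ┃drwxr-xr-x  1 user group   ┃     
......┃            ┃-rw-r--r--  1 user group   ┃     
......┃            ┃-rw-r--r--  1 user group   ┃     
......┃            ┃-rw-r--r--  1 user group   ┃     


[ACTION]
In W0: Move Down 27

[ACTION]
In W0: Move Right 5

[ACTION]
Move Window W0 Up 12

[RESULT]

──────┨                                              
......┃                                              
......┃                                              
......┃                                              
......┃                                              
      ┃                                              
      ┃                                              
      ┃                                              
━━━━━━┛            ┏━━━━━━━━━━━━━━━━━━━━━━━━━━━┓     
                   ┃ Terminal                  ┃     
                   ┠───────────────────────────┨     
                   ┃$ ls -la                   ┃     
                   ┃drwxr-xr-x  1 user group   ┃     
                   ┃drwxr-xr-x  1 user group   ┃     
                   ┃-rw-r--r--  1 user group   ┃     
                   ┃-rw-r--r--  1 user group   ┃     
                   ┃-rw-r--r--  1 user group   ┃     


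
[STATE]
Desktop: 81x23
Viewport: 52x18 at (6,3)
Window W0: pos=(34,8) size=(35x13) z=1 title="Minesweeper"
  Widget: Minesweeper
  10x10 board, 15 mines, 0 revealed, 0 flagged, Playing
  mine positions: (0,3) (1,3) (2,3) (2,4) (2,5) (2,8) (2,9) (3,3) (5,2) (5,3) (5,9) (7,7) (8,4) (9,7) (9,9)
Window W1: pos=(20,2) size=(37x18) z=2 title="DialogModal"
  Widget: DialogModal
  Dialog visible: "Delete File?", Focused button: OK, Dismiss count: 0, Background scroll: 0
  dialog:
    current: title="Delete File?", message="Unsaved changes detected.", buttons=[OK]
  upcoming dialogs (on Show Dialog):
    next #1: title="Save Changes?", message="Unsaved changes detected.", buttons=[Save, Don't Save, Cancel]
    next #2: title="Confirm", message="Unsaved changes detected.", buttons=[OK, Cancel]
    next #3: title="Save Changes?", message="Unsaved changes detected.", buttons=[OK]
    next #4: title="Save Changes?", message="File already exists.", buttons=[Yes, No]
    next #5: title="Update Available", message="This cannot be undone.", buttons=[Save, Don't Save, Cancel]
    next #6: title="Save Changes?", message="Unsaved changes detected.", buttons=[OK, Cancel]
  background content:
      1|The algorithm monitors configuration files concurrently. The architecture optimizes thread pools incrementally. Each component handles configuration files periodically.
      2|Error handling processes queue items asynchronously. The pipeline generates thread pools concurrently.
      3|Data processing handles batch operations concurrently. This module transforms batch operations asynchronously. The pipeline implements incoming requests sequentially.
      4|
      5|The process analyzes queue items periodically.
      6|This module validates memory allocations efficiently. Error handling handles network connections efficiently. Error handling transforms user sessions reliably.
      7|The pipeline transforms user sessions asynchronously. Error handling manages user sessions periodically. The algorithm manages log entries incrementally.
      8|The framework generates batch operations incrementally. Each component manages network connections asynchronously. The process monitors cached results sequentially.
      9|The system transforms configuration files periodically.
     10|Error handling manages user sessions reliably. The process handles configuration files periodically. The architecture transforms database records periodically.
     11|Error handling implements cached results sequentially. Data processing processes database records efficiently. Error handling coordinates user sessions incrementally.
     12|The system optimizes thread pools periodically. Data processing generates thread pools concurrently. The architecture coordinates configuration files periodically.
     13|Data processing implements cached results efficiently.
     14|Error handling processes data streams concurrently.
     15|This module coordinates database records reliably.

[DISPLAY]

              ┃ DialogModal                       ┃ 
              ┠───────────────────────────────────┨ 
              ┃The algorithm monitors configuratio┃ 
              ┃Error handling processes queue item┃ 
              ┃Data processing handles batch opera┃ 
              ┃                                   ┃━
              ┃The┌───────────────────────────┐ pe┃ 
              ┃Thi│        Delete File?       │oca┃─
              ┃The│ Unsaved changes detected. │sio┃ 
              ┃The│            [OK]           │era┃ 
              ┃The└───────────────────────────┘ion┃ 
              ┃Error handling manages user session┃ 
              ┃Error handling implements cached re┃ 
              ┃The system optimizes thread pools p┃ 
              ┃Data processing implements cached r┃ 
              ┃Error handling processes data strea┃ 
              ┗━━━━━━━━━━━━━━━━━━━━━━━━━━━━━━━━━━━┛ 
                            ┗━━━━━━━━━━━━━━━━━━━━━━━


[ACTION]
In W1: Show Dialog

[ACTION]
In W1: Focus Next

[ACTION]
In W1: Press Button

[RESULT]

              ┃ DialogModal                       ┃ 
              ┠───────────────────────────────────┨ 
              ┃The algorithm monitors configuratio┃ 
              ┃Error handling processes queue item┃ 
              ┃Data processing handles batch opera┃ 
              ┃                                   ┃━
              ┃The process analyzes queue items pe┃ 
              ┃This module validates memory alloca┃─
              ┃The pipeline transforms user sessio┃ 
              ┃The framework generates batch opera┃ 
              ┃The system transforms configuration┃ 
              ┃Error handling manages user session┃ 
              ┃Error handling implements cached re┃ 
              ┃The system optimizes thread pools p┃ 
              ┃Data processing implements cached r┃ 
              ┃Error handling processes data strea┃ 
              ┗━━━━━━━━━━━━━━━━━━━━━━━━━━━━━━━━━━━┛ 
                            ┗━━━━━━━━━━━━━━━━━━━━━━━


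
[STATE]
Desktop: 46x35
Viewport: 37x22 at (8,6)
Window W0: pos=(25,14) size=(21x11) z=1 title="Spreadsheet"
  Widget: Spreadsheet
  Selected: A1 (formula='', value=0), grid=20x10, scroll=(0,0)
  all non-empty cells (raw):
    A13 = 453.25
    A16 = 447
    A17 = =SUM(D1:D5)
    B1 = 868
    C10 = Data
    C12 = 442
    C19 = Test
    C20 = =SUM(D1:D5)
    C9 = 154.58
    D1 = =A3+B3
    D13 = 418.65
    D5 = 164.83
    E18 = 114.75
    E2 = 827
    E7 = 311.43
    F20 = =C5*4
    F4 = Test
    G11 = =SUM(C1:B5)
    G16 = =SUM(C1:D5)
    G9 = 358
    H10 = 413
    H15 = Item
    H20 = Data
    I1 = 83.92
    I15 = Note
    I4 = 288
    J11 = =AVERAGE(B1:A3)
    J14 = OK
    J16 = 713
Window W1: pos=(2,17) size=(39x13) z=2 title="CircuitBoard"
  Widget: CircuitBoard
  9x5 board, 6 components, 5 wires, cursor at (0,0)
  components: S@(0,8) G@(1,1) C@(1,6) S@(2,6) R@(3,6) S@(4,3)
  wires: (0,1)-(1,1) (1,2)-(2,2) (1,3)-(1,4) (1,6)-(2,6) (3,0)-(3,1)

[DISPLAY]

                                     
                                     
                                     
                                     
                                     
                                     
                                     
                                     
                 ┏━━━━━━━━━━━━━━━━━━━
                 ┃ Spreadsheet       
                 ┠───────────────────
━━━━━━━━━━━━━━━━━━━━━━━━━━━━━━━━┓    
uitBoard                        ┃B   
────────────────────────────────┨----
1 2 3 4 5 6 7 8                 ┃  86
]  ·                           S┃    
   │                            ┃    
   G   ·   · ─ ·       C        ┃    
       │               │        ┃━━━━
       ·               S        ┃    
                                ┃    
 ─ ·                   R        ┃    


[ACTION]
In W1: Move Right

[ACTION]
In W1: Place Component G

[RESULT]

                                     
                                     
                                     
                                     
                                     
                                     
                                     
                                     
                 ┏━━━━━━━━━━━━━━━━━━━
                 ┃ Spreadsheet       
                 ┠───────────────────
━━━━━━━━━━━━━━━━━━━━━━━━━━━━━━━━┓    
uitBoard                        ┃B   
────────────────────────────────┨----
1 2 3 4 5 6 7 8                 ┃  86
  [G]                          S┃    
   │                            ┃    
   G   ·   · ─ ·       C        ┃    
       │               │        ┃━━━━
       ·               S        ┃    
                                ┃    
 ─ ·                   R        ┃    


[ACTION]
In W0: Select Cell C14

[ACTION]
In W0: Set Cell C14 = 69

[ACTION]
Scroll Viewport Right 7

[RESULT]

                                     
                                     
                                     
                                     
                                     
                                     
                                     
                                     
                ┏━━━━━━━━━━━━━━━━━━━┓
                ┃ Spreadsheet       ┃
                ┠───────────────────┨
━━━━━━━━━━━━━━━━━━━━━━━━━━━━━━━┓    ┃
itBoard                        ┃B   ┃
───────────────────────────────┨----┃
 2 3 4 5 6 7 8                 ┃  86┃
 [G]                          S┃    ┃
  │                            ┃    ┃
  G   ·   · ─ ·       C        ┃    ┃
      │               │        ┃━━━━┛
      ·               S        ┃     
                               ┃     
─ ·                   R        ┃     


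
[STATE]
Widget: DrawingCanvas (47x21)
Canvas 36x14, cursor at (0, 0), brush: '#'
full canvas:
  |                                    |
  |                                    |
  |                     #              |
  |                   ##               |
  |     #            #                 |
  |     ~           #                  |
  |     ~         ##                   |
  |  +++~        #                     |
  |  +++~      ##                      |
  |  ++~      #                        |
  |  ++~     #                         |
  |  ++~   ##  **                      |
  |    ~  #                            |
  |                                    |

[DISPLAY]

+                                              
                                               
                     #                         
                   ##                          
     #            #                            
     ~           #                             
     ~         ##                              
  +++~        #                                
  +++~      ##                                 
  ++~      #                                   
  ++~     #                                    
  ++~   ##  **                                 
    ~  #                                       
                                               
                                               
                                               
                                               
                                               
                                               
                                               
                                               


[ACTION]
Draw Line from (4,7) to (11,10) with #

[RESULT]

+                                              
                                               
                     #                         
                   ##                          
     # #          #                            
     ~ #         #                             
     ~  #      ##                              
  +++~  #     #                                
  +++~   #  ##                                 
  ++~    # #                                   
  ++~     #                                    
  ++~   ### **                                 
    ~  #                                       
                                               
                                               
                                               
                                               
                                               
                                               
                                               
                                               


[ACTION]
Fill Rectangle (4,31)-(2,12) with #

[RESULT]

+                                              
                                               
            ####################               
            ####################               
     # #    ####################               
     ~ #         #                             
     ~  #      ##                              
  +++~  #     #                                
  +++~   #  ##                                 
  ++~    # #                                   
  ++~     #                                    
  ++~   ### **                                 
    ~  #                                       
                                               
                                               
                                               
                                               
                                               
                                               
                                               
                                               


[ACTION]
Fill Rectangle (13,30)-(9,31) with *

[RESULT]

+                                              
                                               
            ####################               
            ####################               
     # #    ####################               
     ~ #         #                             
     ~  #      ##                              
  +++~  #     #                                
  +++~   #  ##                                 
  ++~    # #                  **               
  ++~     #                   **               
  ++~   ### **                **               
    ~  #                      **               
                              **               
                                               
                                               
                                               
                                               
                                               
                                               
                                               


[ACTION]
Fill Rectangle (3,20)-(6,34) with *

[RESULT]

+                                              
                                               
            ####################               
            ########***************            
     # #    ########***************            
     ~ #         #  ***************            
     ~  #      ##   ***************            
  +++~  #     #                                
  +++~   #  ##                                 
  ++~    # #                  **               
  ++~     #                   **               
  ++~   ### **                **               
    ~  #                      **               
                              **               
                                               
                                               
                                               
                                               
                                               
                                               
                                               


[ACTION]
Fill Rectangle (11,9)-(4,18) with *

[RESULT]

+                                              
                                               
            ####################               
            ########***************            
     # # **********#***************            
     ~ # ********** ***************            
     ~  #********** ***************            
  +++~  #**********                            
  +++~   **********                            
  ++~    **********           **               
  ++~    **********           **               
  ++~   #**********           **               
    ~  #                      **               
                              **               
                                               
                                               
                                               
                                               
                                               
                                               
                                               


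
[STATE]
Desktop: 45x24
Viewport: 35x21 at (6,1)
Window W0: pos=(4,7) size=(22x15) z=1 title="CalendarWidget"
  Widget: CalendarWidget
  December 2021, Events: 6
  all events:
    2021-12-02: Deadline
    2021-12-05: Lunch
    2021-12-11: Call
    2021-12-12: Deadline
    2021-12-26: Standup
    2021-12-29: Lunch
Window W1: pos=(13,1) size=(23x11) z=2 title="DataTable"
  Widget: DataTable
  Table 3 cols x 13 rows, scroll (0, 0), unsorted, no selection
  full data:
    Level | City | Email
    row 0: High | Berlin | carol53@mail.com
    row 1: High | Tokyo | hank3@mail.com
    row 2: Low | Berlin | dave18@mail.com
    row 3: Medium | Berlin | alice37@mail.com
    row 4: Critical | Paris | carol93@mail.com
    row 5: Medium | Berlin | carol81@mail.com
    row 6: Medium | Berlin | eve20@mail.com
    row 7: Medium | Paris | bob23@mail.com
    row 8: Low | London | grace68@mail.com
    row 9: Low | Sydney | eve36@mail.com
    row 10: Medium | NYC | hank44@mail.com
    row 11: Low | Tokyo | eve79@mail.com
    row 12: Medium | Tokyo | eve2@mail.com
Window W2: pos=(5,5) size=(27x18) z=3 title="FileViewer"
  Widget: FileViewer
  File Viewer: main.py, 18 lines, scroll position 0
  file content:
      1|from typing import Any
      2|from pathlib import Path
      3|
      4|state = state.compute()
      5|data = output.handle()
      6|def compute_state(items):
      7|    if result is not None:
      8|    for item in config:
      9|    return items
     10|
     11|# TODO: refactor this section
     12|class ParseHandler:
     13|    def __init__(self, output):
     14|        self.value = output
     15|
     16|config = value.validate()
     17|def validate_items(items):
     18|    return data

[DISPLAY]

       ┏━━━━━━━━━━━━━━━━━━━━━┓     
       ┃ DataTable           ┃     
       ┠─────────────────────┨     
       ┃Level   │City  │Email┃     
━━━━━━━━━━━━━━━━━━━━━━━━━┓───┃     
 FileViewer              ┃rol┃     
─────────────────────────┨nk3┃     
from typing import Any  ▲┃ve1┃     
from pathlib import Path█┃ice┃     
                        ░┃rol┃     
state = state.compute() ░┃━━━┛     
data = output.handle()  ░┃         
def compute_state(items)░┃         
    if result is not Non░┃         
    for item in config: ░┃         
    return items        ░┃         
                        ░┃         
# TODO: refactor this se░┃         
class ParseHandler:     ░┃         
    def __init__(self, o░┃         
        self.value = out▼┃         


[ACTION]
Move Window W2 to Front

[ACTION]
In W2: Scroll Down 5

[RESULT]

       ┏━━━━━━━━━━━━━━━━━━━━━┓     
       ┃ DataTable           ┃     
       ┠─────────────────────┨     
       ┃Level   │City  │Email┃     
━━━━━━━━━━━━━━━━━━━━━━━━━┓───┃     
 FileViewer              ┃rol┃     
─────────────────────────┨nk3┃     
data = output.handle()  ▲┃ve1┃     
def compute_state(items)░┃ice┃     
    if result is not Non░┃rol┃     
    for item in config: ░┃━━━┛     
    return items        ░┃         
                        ░┃         
# TODO: refactor this se░┃         
class ParseHandler:     ░┃         
    def __init__(self, o░┃         
        self.value = out░┃         
                        ░┃         
config = value.validate(░┃         
def validate_items(items█┃         
    return data         ▼┃         


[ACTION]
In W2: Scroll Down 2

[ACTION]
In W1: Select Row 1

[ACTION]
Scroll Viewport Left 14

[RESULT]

             ┏━━━━━━━━━━━━━━━━━━━━━
             ┃ DataTable           
             ┠─────────────────────
             ┃Level   │City  │Email
     ┏━━━━━━━━━━━━━━━━━━━━━━━━━┓───
     ┃ FileViewer              ┃rol
    ┏┠─────────────────────────┨nk3
    ┃┃data = output.handle()  ▲┃ve1
    ┠┃def compute_state(items)░┃ice
    ┃┃    if result is not Non░┃rol
    ┃┃    for item in config: ░┃━━━
    ┃┃    return items        ░┃   
    ┃┃                        ░┃   
    ┃┃# TODO: refactor this se░┃   
    ┃┃class ParseHandler:     ░┃   
    ┃┃    def __init__(self, o░┃   
    ┃┃        self.value = out░┃   
    ┃┃                        ░┃   
    ┃┃config = value.validate(░┃   
    ┃┃def validate_items(items█┃   
    ┗┃    return data         ▼┃   


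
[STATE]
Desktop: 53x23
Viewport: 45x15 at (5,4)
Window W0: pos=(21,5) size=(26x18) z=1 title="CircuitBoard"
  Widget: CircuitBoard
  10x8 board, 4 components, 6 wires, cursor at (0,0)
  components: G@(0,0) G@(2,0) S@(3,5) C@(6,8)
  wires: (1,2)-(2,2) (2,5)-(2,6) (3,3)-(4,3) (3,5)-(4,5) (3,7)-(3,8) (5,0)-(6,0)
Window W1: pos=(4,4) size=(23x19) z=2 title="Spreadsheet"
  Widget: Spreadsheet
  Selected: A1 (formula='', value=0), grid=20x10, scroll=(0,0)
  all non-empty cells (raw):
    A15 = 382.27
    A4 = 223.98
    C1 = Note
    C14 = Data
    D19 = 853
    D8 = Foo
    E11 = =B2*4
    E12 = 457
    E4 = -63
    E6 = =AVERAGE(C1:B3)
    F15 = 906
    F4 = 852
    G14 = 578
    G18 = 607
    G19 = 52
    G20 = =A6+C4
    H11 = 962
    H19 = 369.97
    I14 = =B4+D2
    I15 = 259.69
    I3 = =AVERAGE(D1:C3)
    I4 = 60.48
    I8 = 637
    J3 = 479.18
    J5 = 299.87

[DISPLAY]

━━━━━━━━━━━━━━━━━━━━━┓                       
 Spreadsheet         ┃━━━━━━━━━━━━━━━━━━━┓   
─────────────────────┨uitBoard           ┃   
A1:                  ┃───────────────────┨   
       A       B     ┃1 2 3 4 5 6 7 8 9  ┃   
---------------------┃]                  ┃   
  1      [0]       0N┃                   ┃   
  2        0       0 ┃       ·           ┃   
  3        0       0 ┃       │           ┃   
  4   223.98       0 ┃       ·           ┃   
  5        0       0 ┃                   ┃   
  6        0       0 ┃           ·       ┃   
  7        0       0 ┃           │       ┃   
  8        0       0 ┃           ·       ┃   
  9        0       0 ┃                   ┃   


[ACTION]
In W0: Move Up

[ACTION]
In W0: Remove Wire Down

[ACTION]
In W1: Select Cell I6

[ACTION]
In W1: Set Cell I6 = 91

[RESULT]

━━━━━━━━━━━━━━━━━━━━━┓                       
 Spreadsheet         ┃━━━━━━━━━━━━━━━━━━━┓   
─────────────────────┨uitBoard           ┃   
I6: 91               ┃───────────────────┨   
       A       B     ┃1 2 3 4 5 6 7 8 9  ┃   
---------------------┃]                  ┃   
  1        0       0N┃                   ┃   
  2        0       0 ┃       ·           ┃   
  3        0       0 ┃       │           ┃   
  4   223.98       0 ┃       ·           ┃   
  5        0       0 ┃                   ┃   
  6        0       0 ┃           ·       ┃   
  7        0       0 ┃           │       ┃   
  8        0       0 ┃           ·       ┃   
  9        0       0 ┃                   ┃   


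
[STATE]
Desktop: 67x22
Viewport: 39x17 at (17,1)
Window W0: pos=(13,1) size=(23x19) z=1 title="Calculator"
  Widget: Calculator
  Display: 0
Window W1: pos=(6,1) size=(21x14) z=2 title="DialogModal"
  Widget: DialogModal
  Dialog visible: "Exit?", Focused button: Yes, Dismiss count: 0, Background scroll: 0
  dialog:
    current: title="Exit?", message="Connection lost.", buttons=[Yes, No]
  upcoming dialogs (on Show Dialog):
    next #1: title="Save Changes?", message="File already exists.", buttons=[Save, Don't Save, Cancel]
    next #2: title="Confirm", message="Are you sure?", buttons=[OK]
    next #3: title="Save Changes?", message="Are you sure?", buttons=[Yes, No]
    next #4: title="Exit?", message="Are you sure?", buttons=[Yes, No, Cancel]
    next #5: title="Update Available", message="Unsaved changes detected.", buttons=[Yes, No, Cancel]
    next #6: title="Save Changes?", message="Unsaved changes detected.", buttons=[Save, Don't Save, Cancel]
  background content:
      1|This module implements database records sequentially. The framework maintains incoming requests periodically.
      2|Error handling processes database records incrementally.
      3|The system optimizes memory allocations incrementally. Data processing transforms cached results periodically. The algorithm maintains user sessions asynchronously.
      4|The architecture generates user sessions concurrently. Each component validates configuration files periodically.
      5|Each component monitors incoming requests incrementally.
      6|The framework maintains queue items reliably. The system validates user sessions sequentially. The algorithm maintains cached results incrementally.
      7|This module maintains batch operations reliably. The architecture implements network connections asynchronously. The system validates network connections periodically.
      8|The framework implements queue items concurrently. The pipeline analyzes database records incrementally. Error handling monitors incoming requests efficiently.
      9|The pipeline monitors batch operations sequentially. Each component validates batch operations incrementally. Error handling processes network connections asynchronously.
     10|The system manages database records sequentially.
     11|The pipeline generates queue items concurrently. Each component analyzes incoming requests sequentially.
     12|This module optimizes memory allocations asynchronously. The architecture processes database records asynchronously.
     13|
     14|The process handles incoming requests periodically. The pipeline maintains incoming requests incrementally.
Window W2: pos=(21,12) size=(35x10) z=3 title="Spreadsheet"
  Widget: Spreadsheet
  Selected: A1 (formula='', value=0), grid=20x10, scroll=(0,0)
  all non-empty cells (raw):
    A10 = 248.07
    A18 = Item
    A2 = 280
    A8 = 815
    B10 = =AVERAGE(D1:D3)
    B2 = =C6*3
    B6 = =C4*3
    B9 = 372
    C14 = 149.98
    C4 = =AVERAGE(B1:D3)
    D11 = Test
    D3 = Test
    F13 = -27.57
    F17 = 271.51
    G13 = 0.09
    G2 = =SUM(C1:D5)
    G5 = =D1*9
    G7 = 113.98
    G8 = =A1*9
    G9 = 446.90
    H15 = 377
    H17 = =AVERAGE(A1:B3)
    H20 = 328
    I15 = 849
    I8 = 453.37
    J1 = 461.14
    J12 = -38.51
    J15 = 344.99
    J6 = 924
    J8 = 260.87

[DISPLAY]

━━━━━━━━━┓━━━━━━━━┓                    
al       ┃        ┃                    
─────────┨────────┨                    
e impleme┃       0┃                    
ling proc┃───┐    ┃                    
──────┐ze┃ ÷ │    ┃                    
t?    │ge┃───┤    ┃                    
ion lo│ni┃ × │    ┃                    
  No  │nt┃───┤    ┃                    
──────┘ai┃ - │    ┃                    
ork imple┃───┤    ┃                    
ne m┏━━━━━━━━━━━━━━━━━━━━━━━━━━━━━━━━━┓
 man┃ Spreadsheet                     ┃
━━━━┠─────────────────────────────────┨
─┴──┃A1:                              ┃
    ┃       A       B       C       D ┃
    ┃---------------------------------┃


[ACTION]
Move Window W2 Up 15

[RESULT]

━━━━┃ Spreadsheet                     ┃
al  ┠─────────────────────────────────┨
────┃A1:                              ┃
e im┃       A       B       C       D ┃
ling┃---------------------------------┃
────┃  1      [0]       0       0     ┃
t?  ┃  2      280       0       0     ┃
ion ┃  3        0       0       0Test ┃
  No┗━━━━━━━━━━━━━━━━━━━━━━━━━━━━━━━━━┛
──────┘ai┃ - │    ┃                    
ork imple┃───┤    ┃                    
ne monito┃ + │    ┃                    
 manages ┃───┤    ┃                    
━━━━━━━━━┛ M+│    ┃                    
─┴───┴───┴───┘    ┃                    
                  ┃                    
                  ┃                    


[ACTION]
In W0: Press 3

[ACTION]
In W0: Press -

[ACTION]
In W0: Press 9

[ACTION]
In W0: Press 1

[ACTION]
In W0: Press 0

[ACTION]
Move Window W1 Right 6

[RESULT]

━━━━┃ Spreadsheet                     ┃
logM┠─────────────────────────────────┨
────┃A1:                              ┃
 mod┃       A       B       C       D ┃
r ha┃---------------------------------┃
────┃  1      [0]       0       0     ┃
   E┃  2      280       0       0     ┃
onne┃  3        0       0       0Test ┃
 [Ye┗━━━━━━━━━━━━━━━━━━━━━━━━━━━━━━━━━┛
────────────┘ai┃  ┃                    
framework imple┃  ┃                    
pipeline monito┃  ┃                    
system manages ┃  ┃                    
━━━━━━━━━━━━━━━┛  ┃                    
─┴───┴───┴───┘    ┃                    
                  ┃                    
                  ┃                    


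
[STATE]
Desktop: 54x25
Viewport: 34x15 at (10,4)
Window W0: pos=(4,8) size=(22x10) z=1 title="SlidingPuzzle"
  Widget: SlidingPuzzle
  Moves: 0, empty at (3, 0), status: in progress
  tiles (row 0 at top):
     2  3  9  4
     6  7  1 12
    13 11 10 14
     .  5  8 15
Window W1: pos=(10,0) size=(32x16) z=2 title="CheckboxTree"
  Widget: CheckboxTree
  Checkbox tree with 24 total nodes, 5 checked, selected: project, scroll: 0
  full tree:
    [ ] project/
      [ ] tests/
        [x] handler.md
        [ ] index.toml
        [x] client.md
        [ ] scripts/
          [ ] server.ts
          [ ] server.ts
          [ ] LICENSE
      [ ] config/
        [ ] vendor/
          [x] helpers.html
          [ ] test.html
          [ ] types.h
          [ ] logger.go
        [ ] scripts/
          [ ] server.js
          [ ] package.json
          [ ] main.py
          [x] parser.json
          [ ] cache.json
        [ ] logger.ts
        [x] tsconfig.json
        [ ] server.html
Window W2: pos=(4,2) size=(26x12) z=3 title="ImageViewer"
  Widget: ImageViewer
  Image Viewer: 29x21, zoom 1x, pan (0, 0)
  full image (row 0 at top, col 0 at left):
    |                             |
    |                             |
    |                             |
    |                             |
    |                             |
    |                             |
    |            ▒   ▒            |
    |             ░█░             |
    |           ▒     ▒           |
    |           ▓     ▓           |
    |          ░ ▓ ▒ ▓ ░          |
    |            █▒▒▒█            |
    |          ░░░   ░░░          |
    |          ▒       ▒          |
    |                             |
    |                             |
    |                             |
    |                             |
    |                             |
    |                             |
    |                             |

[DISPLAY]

───────────────────┨           ┃  
                   ┃           ┃  
                   ┃           ┃  
                   ┃           ┃  
                   ┃           ┃  
                   ┃s          ┃  
                   ┃s          ┃  
       ▒   ▒       ┃           ┃  
        ░█░        ┃           ┃  
━━━━━━━━━━━━━━━━━━━┛           ┃  
┃       [x] helpers.html       ┃  
┗━━━━━━━━━━━━━━━━━━━━━━━━━━━━━━┛  
│ 11 │ 10 │ 14 ┃                  
━━━━━━━━━━━━━━━┛                  
                                  


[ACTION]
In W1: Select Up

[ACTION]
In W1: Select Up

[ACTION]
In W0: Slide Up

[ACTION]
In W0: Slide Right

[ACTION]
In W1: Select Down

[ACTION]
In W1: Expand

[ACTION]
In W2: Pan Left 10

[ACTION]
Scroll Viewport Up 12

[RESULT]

┏━━━━━━━━━━━━━━━━━━━━━━━━━━━━━━┓  
┃ CheckboxTree                 ┃  
━━━━━━━━━━━━━━━━━━━┓───────────┨  
eViewer            ┃           ┃  
───────────────────┨           ┃  
                   ┃           ┃  
                   ┃           ┃  
                   ┃           ┃  
                   ┃           ┃  
                   ┃s          ┃  
                   ┃s          ┃  
       ▒   ▒       ┃           ┃  
        ░█░        ┃           ┃  
━━━━━━━━━━━━━━━━━━━┛           ┃  
┃       [x] helpers.html       ┃  


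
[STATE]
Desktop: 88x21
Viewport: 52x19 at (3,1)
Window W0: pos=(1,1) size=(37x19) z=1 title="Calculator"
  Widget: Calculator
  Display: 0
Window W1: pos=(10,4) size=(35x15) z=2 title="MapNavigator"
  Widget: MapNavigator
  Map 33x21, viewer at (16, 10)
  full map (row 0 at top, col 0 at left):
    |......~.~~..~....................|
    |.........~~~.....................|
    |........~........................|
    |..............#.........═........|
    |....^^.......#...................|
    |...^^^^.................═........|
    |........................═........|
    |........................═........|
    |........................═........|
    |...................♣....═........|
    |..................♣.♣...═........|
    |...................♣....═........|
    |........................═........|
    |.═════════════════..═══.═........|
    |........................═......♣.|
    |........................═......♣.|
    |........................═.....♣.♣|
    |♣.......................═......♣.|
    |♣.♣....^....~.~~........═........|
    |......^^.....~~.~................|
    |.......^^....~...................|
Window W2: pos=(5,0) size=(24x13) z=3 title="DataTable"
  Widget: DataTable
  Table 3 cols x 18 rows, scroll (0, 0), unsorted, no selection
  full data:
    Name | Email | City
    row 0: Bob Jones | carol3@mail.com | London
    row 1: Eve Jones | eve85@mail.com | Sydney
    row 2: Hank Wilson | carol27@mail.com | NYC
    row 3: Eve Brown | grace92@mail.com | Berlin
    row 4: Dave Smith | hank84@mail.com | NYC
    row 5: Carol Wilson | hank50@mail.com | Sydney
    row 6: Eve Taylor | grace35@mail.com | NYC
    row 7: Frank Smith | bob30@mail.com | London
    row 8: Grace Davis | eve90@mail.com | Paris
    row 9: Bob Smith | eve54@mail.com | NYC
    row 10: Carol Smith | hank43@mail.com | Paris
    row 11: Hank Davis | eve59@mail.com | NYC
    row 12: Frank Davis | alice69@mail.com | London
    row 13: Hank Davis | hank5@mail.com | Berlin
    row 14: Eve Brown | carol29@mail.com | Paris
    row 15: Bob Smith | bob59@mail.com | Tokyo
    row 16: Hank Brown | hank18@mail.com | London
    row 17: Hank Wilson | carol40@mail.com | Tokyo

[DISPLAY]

━━┃ DataTable            ┃━━━━━━━━┓                 
Ca┠──────────────────────┨        ┃                 
──┃Name        │Email    ┃────────┨                 
  ┃────────────┼─────────┃━━━━━━━━━━━━━━━┓          
──┃Bob Jones   │carol3@ma┃               ┃          
 7┃Eve Jones   │eve85@mai┃───────────────┨          
──┃Hank Wilson │carol27@m┃......═........┃          
 4┃Eve Brown   │grace92@m┃......═........┃          
──┃Dave Smith  │hank84@ma┃......═........┃          
 1┃Carol Wilson│hank50@ma┃......═........┃          
──┃Eve Taylor  │grace35@m┃.♣....═........┃          
 0┗━━━━━━━━━━━━━━━━━━━━━━┛♣.♣...═........┃          
───┼───┃...................♣....═........┃          
 C │ MC┃........................═........┃          
───┴───┃.═════════════════..═══.═........┃          
       ┃........................═......♣.┃          
       ┃........................═......♣.┃          
       ┗━━━━━━━━━━━━━━━━━━━━━━━━━━━━━━━━━┛          
━━━━━━━━━━━━━━━━━━━━━━━━━━━━━━━━━━┛                 


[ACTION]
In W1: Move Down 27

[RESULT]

━━┃ DataTable            ┃━━━━━━━━┓                 
Ca┠──────────────────────┨        ┃                 
──┃Name        │Email    ┃────────┨                 
  ┃────────────┼─────────┃━━━━━━━━━━━━━━━┓          
──┃Bob Jones   │carol3@ma┃               ┃          
 7┃Eve Jones   │eve85@mai┃───────────────┨          
──┃Hank Wilson │carol27@m┃......═......♣.┃          
 4┃Eve Brown   │grace92@m┃......═.....♣.♣┃          
──┃Dave Smith  │hank84@ma┃......═......♣.┃          
 1┃Carol Wilson│hank50@ma┃......═........┃          
──┃Eve Taylor  │grace35@m┃...............┃          
 0┗━━━━━━━━━━━━━━━━━━━━━━┛...............┃          
───┼───┃                                 ┃          
 C │ MC┃                                 ┃          
───┴───┃                                 ┃          
       ┃                                 ┃          
       ┃                                 ┃          
       ┗━━━━━━━━━━━━━━━━━━━━━━━━━━━━━━━━━┛          
━━━━━━━━━━━━━━━━━━━━━━━━━━━━━━━━━━┛                 


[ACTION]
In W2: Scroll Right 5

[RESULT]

━━┃ DataTable            ┃━━━━━━━━┓                 
Ca┠──────────────────────┨        ┃                 
──┃       │Email         ┃────────┨                 
  ┃───────┼──────────────┃━━━━━━━━━━━━━━━┓          
──┃ones   │carol3@mail.co┃               ┃          
 7┃ones   │eve85@mail.com┃───────────────┨          
──┃Wilson │carol27@mail.c┃......═......♣.┃          
 4┃rown   │grace92@mail.c┃......═.....♣.♣┃          
──┃Smith  │hank84@mail.co┃......═......♣.┃          
 1┃ Wilson│hank50@mail.co┃......═........┃          
──┃aylor  │grace35@mail.c┃...............┃          
 0┗━━━━━━━━━━━━━━━━━━━━━━┛...............┃          
───┼───┃                                 ┃          
 C │ MC┃                                 ┃          
───┴───┃                                 ┃          
       ┃                                 ┃          
       ┃                                 ┃          
       ┗━━━━━━━━━━━━━━━━━━━━━━━━━━━━━━━━━┛          
━━━━━━━━━━━━━━━━━━━━━━━━━━━━━━━━━━┛                 


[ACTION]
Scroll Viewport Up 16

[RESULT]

  ┏━━━━━━━━━━━━━━━━━━━━━━┓                          
━━┃ DataTable            ┃━━━━━━━━┓                 
Ca┠──────────────────────┨        ┃                 
──┃       │Email         ┃────────┨                 
  ┃───────┼──────────────┃━━━━━━━━━━━━━━━┓          
──┃ones   │carol3@mail.co┃               ┃          
 7┃ones   │eve85@mail.com┃───────────────┨          
──┃Wilson │carol27@mail.c┃......═......♣.┃          
 4┃rown   │grace92@mail.c┃......═.....♣.♣┃          
──┃Smith  │hank84@mail.co┃......═......♣.┃          
 1┃ Wilson│hank50@mail.co┃......═........┃          
──┃aylor  │grace35@mail.c┃...............┃          
 0┗━━━━━━━━━━━━━━━━━━━━━━┛...............┃          
───┼───┃                                 ┃          
 C │ MC┃                                 ┃          
───┴───┃                                 ┃          
       ┃                                 ┃          
       ┃                                 ┃          
       ┗━━━━━━━━━━━━━━━━━━━━━━━━━━━━━━━━━┛          
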